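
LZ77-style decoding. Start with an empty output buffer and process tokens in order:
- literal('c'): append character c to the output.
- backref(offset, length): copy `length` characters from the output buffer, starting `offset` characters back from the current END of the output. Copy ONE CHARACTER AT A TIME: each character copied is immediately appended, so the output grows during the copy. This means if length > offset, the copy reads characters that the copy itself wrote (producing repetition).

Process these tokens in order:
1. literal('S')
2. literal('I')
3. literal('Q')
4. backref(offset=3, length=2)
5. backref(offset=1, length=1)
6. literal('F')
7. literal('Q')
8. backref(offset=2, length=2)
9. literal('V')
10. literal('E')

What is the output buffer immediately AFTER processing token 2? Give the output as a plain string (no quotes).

Answer: SI

Derivation:
Token 1: literal('S'). Output: "S"
Token 2: literal('I'). Output: "SI"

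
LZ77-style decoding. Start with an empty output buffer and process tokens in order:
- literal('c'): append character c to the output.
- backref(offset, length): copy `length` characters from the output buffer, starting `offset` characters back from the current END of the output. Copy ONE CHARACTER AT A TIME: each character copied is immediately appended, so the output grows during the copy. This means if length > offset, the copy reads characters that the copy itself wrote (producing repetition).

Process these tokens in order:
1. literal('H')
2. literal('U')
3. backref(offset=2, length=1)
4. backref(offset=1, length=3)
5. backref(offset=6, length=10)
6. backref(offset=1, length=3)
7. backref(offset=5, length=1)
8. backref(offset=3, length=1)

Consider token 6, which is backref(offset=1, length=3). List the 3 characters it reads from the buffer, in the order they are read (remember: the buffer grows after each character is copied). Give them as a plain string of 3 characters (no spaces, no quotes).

Token 1: literal('H'). Output: "H"
Token 2: literal('U'). Output: "HU"
Token 3: backref(off=2, len=1). Copied 'H' from pos 0. Output: "HUH"
Token 4: backref(off=1, len=3) (overlapping!). Copied 'HHH' from pos 2. Output: "HUHHHH"
Token 5: backref(off=6, len=10) (overlapping!). Copied 'HUHHHHHUHH' from pos 0. Output: "HUHHHHHUHHHHHUHH"
Token 6: backref(off=1, len=3). Buffer before: "HUHHHHHUHHHHHUHH" (len 16)
  byte 1: read out[15]='H', append. Buffer now: "HUHHHHHUHHHHHUHHH"
  byte 2: read out[16]='H', append. Buffer now: "HUHHHHHUHHHHHUHHHH"
  byte 3: read out[17]='H', append. Buffer now: "HUHHHHHUHHHHHUHHHHH"

Answer: HHH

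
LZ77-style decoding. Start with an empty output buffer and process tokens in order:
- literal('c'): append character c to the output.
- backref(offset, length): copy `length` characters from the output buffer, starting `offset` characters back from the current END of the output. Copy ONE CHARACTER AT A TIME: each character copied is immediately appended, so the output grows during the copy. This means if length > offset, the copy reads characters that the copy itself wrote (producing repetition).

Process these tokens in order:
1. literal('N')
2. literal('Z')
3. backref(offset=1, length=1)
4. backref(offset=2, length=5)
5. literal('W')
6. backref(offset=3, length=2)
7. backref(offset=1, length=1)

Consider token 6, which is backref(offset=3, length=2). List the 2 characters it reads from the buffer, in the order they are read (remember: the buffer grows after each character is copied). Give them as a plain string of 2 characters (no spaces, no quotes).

Answer: ZZ

Derivation:
Token 1: literal('N'). Output: "N"
Token 2: literal('Z'). Output: "NZ"
Token 3: backref(off=1, len=1). Copied 'Z' from pos 1. Output: "NZZ"
Token 4: backref(off=2, len=5) (overlapping!). Copied 'ZZZZZ' from pos 1. Output: "NZZZZZZZ"
Token 5: literal('W'). Output: "NZZZZZZZW"
Token 6: backref(off=3, len=2). Buffer before: "NZZZZZZZW" (len 9)
  byte 1: read out[6]='Z', append. Buffer now: "NZZZZZZZWZ"
  byte 2: read out[7]='Z', append. Buffer now: "NZZZZZZZWZZ"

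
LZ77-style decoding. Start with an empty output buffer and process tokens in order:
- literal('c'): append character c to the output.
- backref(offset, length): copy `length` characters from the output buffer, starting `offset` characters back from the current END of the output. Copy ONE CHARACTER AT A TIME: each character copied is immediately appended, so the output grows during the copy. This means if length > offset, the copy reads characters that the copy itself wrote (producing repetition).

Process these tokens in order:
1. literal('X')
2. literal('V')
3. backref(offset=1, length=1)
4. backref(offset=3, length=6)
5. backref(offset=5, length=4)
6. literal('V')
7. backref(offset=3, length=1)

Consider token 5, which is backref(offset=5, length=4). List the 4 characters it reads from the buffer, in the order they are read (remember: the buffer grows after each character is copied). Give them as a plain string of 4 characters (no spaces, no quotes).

Token 1: literal('X'). Output: "X"
Token 2: literal('V'). Output: "XV"
Token 3: backref(off=1, len=1). Copied 'V' from pos 1. Output: "XVV"
Token 4: backref(off=3, len=6) (overlapping!). Copied 'XVVXVV' from pos 0. Output: "XVVXVVXVV"
Token 5: backref(off=5, len=4). Buffer before: "XVVXVVXVV" (len 9)
  byte 1: read out[4]='V', append. Buffer now: "XVVXVVXVVV"
  byte 2: read out[5]='V', append. Buffer now: "XVVXVVXVVVV"
  byte 3: read out[6]='X', append. Buffer now: "XVVXVVXVVVVX"
  byte 4: read out[7]='V', append. Buffer now: "XVVXVVXVVVVXV"

Answer: VVXV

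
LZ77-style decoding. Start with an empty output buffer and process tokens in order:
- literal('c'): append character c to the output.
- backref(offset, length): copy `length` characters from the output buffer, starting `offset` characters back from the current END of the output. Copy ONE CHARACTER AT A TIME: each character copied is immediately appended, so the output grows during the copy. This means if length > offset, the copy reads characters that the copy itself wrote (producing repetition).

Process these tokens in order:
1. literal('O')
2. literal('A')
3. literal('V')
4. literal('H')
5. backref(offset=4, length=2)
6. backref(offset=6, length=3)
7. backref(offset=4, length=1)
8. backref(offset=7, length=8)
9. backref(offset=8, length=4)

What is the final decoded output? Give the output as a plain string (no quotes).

Answer: OAVHOAOAVAHOAOAVAHHOAO

Derivation:
Token 1: literal('O'). Output: "O"
Token 2: literal('A'). Output: "OA"
Token 3: literal('V'). Output: "OAV"
Token 4: literal('H'). Output: "OAVH"
Token 5: backref(off=4, len=2). Copied 'OA' from pos 0. Output: "OAVHOA"
Token 6: backref(off=6, len=3). Copied 'OAV' from pos 0. Output: "OAVHOAOAV"
Token 7: backref(off=4, len=1). Copied 'A' from pos 5. Output: "OAVHOAOAVA"
Token 8: backref(off=7, len=8) (overlapping!). Copied 'HOAOAVAH' from pos 3. Output: "OAVHOAOAVAHOAOAVAH"
Token 9: backref(off=8, len=4). Copied 'HOAO' from pos 10. Output: "OAVHOAOAVAHOAOAVAHHOAO"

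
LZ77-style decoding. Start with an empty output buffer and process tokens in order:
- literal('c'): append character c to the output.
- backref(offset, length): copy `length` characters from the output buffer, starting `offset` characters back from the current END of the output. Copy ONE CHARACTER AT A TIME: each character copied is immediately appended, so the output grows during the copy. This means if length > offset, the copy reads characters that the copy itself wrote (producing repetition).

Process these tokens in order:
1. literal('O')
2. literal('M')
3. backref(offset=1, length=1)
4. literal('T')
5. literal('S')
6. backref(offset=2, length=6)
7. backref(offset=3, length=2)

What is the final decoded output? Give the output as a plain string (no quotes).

Answer: OMMTSTSTSTSST

Derivation:
Token 1: literal('O'). Output: "O"
Token 2: literal('M'). Output: "OM"
Token 3: backref(off=1, len=1). Copied 'M' from pos 1. Output: "OMM"
Token 4: literal('T'). Output: "OMMT"
Token 5: literal('S'). Output: "OMMTS"
Token 6: backref(off=2, len=6) (overlapping!). Copied 'TSTSTS' from pos 3. Output: "OMMTSTSTSTS"
Token 7: backref(off=3, len=2). Copied 'ST' from pos 8. Output: "OMMTSTSTSTSST"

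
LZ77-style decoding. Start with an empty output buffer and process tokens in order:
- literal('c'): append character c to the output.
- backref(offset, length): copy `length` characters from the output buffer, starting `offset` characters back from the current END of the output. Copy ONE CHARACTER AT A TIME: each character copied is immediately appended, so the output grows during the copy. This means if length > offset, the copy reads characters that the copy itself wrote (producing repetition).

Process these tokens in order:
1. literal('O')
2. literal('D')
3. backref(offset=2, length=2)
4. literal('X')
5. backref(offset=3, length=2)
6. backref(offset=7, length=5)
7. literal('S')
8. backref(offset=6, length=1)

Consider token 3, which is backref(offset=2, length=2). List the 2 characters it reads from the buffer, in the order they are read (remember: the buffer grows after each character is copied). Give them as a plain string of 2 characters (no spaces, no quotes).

Token 1: literal('O'). Output: "O"
Token 2: literal('D'). Output: "OD"
Token 3: backref(off=2, len=2). Buffer before: "OD" (len 2)
  byte 1: read out[0]='O', append. Buffer now: "ODO"
  byte 2: read out[1]='D', append. Buffer now: "ODOD"

Answer: OD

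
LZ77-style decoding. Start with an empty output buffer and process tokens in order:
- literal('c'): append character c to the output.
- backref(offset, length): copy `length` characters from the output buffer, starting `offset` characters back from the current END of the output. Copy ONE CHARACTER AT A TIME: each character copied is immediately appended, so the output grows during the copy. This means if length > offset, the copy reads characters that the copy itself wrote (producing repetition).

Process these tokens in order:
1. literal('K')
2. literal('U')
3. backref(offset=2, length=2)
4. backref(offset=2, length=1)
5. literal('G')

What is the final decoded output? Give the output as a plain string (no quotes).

Token 1: literal('K'). Output: "K"
Token 2: literal('U'). Output: "KU"
Token 3: backref(off=2, len=2). Copied 'KU' from pos 0. Output: "KUKU"
Token 4: backref(off=2, len=1). Copied 'K' from pos 2. Output: "KUKUK"
Token 5: literal('G'). Output: "KUKUKG"

Answer: KUKUKG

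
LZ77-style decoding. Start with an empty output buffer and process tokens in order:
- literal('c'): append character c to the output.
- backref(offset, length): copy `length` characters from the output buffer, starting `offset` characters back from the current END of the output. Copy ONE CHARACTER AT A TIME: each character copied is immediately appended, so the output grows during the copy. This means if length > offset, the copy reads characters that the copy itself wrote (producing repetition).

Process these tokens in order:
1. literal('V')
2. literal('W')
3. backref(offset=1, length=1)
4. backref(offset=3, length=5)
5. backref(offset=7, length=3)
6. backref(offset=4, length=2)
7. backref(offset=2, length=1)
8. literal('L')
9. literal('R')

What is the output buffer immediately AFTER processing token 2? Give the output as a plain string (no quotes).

Answer: VW

Derivation:
Token 1: literal('V'). Output: "V"
Token 2: literal('W'). Output: "VW"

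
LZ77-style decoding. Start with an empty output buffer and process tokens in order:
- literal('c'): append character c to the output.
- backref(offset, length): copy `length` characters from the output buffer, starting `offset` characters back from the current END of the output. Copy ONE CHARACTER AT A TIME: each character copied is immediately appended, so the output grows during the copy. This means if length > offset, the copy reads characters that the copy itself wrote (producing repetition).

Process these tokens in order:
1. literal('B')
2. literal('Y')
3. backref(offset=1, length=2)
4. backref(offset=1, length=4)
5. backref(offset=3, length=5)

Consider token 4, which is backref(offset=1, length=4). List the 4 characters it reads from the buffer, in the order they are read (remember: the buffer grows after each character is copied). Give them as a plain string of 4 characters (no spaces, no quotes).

Token 1: literal('B'). Output: "B"
Token 2: literal('Y'). Output: "BY"
Token 3: backref(off=1, len=2) (overlapping!). Copied 'YY' from pos 1. Output: "BYYY"
Token 4: backref(off=1, len=4). Buffer before: "BYYY" (len 4)
  byte 1: read out[3]='Y', append. Buffer now: "BYYYY"
  byte 2: read out[4]='Y', append. Buffer now: "BYYYYY"
  byte 3: read out[5]='Y', append. Buffer now: "BYYYYYY"
  byte 4: read out[6]='Y', append. Buffer now: "BYYYYYYY"

Answer: YYYY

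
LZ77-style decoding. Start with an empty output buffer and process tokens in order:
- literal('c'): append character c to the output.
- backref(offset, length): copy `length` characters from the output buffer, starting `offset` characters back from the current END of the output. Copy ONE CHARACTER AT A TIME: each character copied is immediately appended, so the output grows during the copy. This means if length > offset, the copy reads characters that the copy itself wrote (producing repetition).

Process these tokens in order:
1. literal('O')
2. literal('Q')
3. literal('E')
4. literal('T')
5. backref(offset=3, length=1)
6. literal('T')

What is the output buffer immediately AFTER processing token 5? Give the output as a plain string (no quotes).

Token 1: literal('O'). Output: "O"
Token 2: literal('Q'). Output: "OQ"
Token 3: literal('E'). Output: "OQE"
Token 4: literal('T'). Output: "OQET"
Token 5: backref(off=3, len=1). Copied 'Q' from pos 1. Output: "OQETQ"

Answer: OQETQ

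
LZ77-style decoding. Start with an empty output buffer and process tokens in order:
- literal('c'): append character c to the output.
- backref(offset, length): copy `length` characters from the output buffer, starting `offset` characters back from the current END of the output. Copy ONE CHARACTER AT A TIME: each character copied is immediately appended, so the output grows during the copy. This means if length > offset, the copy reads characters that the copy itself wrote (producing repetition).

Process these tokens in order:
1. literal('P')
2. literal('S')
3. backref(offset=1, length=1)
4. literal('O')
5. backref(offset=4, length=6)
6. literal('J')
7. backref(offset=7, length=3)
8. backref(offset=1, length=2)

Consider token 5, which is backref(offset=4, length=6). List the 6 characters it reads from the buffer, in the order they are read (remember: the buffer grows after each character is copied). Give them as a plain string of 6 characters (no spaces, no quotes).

Token 1: literal('P'). Output: "P"
Token 2: literal('S'). Output: "PS"
Token 3: backref(off=1, len=1). Copied 'S' from pos 1. Output: "PSS"
Token 4: literal('O'). Output: "PSSO"
Token 5: backref(off=4, len=6). Buffer before: "PSSO" (len 4)
  byte 1: read out[0]='P', append. Buffer now: "PSSOP"
  byte 2: read out[1]='S', append. Buffer now: "PSSOPS"
  byte 3: read out[2]='S', append. Buffer now: "PSSOPSS"
  byte 4: read out[3]='O', append. Buffer now: "PSSOPSSO"
  byte 5: read out[4]='P', append. Buffer now: "PSSOPSSOP"
  byte 6: read out[5]='S', append. Buffer now: "PSSOPSSOPS"

Answer: PSSOPS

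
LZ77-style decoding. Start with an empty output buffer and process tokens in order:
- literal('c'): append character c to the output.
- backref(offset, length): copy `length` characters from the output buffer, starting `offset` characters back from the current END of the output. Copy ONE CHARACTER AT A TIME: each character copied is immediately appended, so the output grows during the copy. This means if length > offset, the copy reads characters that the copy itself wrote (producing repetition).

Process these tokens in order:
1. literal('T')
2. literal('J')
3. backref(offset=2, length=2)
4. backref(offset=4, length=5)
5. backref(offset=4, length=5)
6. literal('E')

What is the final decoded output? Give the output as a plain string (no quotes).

Token 1: literal('T'). Output: "T"
Token 2: literal('J'). Output: "TJ"
Token 3: backref(off=2, len=2). Copied 'TJ' from pos 0. Output: "TJTJ"
Token 4: backref(off=4, len=5) (overlapping!). Copied 'TJTJT' from pos 0. Output: "TJTJTJTJT"
Token 5: backref(off=4, len=5) (overlapping!). Copied 'JTJTJ' from pos 5. Output: "TJTJTJTJTJTJTJ"
Token 6: literal('E'). Output: "TJTJTJTJTJTJTJE"

Answer: TJTJTJTJTJTJTJE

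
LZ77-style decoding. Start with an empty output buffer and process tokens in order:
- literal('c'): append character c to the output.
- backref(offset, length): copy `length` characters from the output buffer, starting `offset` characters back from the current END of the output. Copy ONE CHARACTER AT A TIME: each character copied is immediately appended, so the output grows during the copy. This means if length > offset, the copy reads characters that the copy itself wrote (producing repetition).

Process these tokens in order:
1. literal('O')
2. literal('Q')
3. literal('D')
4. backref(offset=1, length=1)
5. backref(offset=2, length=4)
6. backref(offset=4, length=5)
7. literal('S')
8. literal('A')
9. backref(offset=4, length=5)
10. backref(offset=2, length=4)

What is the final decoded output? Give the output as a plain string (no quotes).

Token 1: literal('O'). Output: "O"
Token 2: literal('Q'). Output: "OQ"
Token 3: literal('D'). Output: "OQD"
Token 4: backref(off=1, len=1). Copied 'D' from pos 2. Output: "OQDD"
Token 5: backref(off=2, len=4) (overlapping!). Copied 'DDDD' from pos 2. Output: "OQDDDDDD"
Token 6: backref(off=4, len=5) (overlapping!). Copied 'DDDDD' from pos 4. Output: "OQDDDDDDDDDDD"
Token 7: literal('S'). Output: "OQDDDDDDDDDDDS"
Token 8: literal('A'). Output: "OQDDDDDDDDDDDSA"
Token 9: backref(off=4, len=5) (overlapping!). Copied 'DDSAD' from pos 11. Output: "OQDDDDDDDDDDDSADDSAD"
Token 10: backref(off=2, len=4) (overlapping!). Copied 'ADAD' from pos 18. Output: "OQDDDDDDDDDDDSADDSADADAD"

Answer: OQDDDDDDDDDDDSADDSADADAD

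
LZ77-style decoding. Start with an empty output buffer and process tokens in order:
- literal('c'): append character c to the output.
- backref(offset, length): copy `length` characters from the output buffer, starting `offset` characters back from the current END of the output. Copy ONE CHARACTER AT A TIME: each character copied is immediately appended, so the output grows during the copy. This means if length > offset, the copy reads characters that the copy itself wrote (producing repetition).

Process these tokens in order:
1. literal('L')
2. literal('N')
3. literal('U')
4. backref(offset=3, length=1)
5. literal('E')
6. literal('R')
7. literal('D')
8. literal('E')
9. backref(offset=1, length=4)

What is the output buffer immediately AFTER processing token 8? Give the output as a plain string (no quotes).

Token 1: literal('L'). Output: "L"
Token 2: literal('N'). Output: "LN"
Token 3: literal('U'). Output: "LNU"
Token 4: backref(off=3, len=1). Copied 'L' from pos 0. Output: "LNUL"
Token 5: literal('E'). Output: "LNULE"
Token 6: literal('R'). Output: "LNULER"
Token 7: literal('D'). Output: "LNULERD"
Token 8: literal('E'). Output: "LNULERDE"

Answer: LNULERDE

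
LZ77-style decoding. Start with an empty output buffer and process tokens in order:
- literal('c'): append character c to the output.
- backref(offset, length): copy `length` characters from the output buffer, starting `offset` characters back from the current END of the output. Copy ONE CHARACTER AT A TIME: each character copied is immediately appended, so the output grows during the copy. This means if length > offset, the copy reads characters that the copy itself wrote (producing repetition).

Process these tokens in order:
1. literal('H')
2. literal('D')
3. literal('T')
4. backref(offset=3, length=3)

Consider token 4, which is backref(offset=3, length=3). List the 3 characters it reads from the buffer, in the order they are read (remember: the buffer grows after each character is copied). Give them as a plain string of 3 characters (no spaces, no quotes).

Token 1: literal('H'). Output: "H"
Token 2: literal('D'). Output: "HD"
Token 3: literal('T'). Output: "HDT"
Token 4: backref(off=3, len=3). Buffer before: "HDT" (len 3)
  byte 1: read out[0]='H', append. Buffer now: "HDTH"
  byte 2: read out[1]='D', append. Buffer now: "HDTHD"
  byte 3: read out[2]='T', append. Buffer now: "HDTHDT"

Answer: HDT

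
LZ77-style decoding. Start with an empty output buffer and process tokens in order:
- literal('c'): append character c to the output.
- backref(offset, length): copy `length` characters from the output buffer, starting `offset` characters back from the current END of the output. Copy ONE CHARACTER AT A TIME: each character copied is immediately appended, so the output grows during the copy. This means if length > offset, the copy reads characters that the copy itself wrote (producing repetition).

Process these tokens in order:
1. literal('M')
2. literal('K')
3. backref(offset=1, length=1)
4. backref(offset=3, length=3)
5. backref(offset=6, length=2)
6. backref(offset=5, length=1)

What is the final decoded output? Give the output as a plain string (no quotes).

Token 1: literal('M'). Output: "M"
Token 2: literal('K'). Output: "MK"
Token 3: backref(off=1, len=1). Copied 'K' from pos 1. Output: "MKK"
Token 4: backref(off=3, len=3). Copied 'MKK' from pos 0. Output: "MKKMKK"
Token 5: backref(off=6, len=2). Copied 'MK' from pos 0. Output: "MKKMKKMK"
Token 6: backref(off=5, len=1). Copied 'M' from pos 3. Output: "MKKMKKMKM"

Answer: MKKMKKMKM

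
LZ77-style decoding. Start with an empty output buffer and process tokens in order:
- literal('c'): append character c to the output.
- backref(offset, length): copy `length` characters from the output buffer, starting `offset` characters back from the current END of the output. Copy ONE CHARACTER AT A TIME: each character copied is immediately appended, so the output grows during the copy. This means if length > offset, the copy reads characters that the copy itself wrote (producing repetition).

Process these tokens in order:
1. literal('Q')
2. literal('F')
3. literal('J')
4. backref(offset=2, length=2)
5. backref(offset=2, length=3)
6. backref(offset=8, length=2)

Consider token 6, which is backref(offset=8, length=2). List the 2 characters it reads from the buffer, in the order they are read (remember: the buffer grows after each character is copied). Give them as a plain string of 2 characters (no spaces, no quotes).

Token 1: literal('Q'). Output: "Q"
Token 2: literal('F'). Output: "QF"
Token 3: literal('J'). Output: "QFJ"
Token 4: backref(off=2, len=2). Copied 'FJ' from pos 1. Output: "QFJFJ"
Token 5: backref(off=2, len=3) (overlapping!). Copied 'FJF' from pos 3. Output: "QFJFJFJF"
Token 6: backref(off=8, len=2). Buffer before: "QFJFJFJF" (len 8)
  byte 1: read out[0]='Q', append. Buffer now: "QFJFJFJFQ"
  byte 2: read out[1]='F', append. Buffer now: "QFJFJFJFQF"

Answer: QF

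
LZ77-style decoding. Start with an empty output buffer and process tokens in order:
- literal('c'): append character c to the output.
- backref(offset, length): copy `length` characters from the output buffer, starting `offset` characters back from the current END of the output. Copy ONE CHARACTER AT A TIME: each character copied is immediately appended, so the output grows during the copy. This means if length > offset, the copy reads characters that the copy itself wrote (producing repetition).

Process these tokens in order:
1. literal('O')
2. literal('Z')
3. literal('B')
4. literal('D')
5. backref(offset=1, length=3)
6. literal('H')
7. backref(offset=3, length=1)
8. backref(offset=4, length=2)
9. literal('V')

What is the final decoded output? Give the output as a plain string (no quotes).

Token 1: literal('O'). Output: "O"
Token 2: literal('Z'). Output: "OZ"
Token 3: literal('B'). Output: "OZB"
Token 4: literal('D'). Output: "OZBD"
Token 5: backref(off=1, len=3) (overlapping!). Copied 'DDD' from pos 3. Output: "OZBDDDD"
Token 6: literal('H'). Output: "OZBDDDDH"
Token 7: backref(off=3, len=1). Copied 'D' from pos 5. Output: "OZBDDDDHD"
Token 8: backref(off=4, len=2). Copied 'DD' from pos 5. Output: "OZBDDDDHDDD"
Token 9: literal('V'). Output: "OZBDDDDHDDDV"

Answer: OZBDDDDHDDDV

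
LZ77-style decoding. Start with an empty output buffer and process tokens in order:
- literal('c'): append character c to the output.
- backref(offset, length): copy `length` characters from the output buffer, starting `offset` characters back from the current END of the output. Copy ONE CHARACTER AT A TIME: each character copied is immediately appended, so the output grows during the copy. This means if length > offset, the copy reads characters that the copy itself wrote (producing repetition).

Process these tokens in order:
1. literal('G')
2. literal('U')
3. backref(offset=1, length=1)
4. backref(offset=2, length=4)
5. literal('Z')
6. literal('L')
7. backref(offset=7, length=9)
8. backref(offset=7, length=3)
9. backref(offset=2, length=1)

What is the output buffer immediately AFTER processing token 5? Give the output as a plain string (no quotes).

Token 1: literal('G'). Output: "G"
Token 2: literal('U'). Output: "GU"
Token 3: backref(off=1, len=1). Copied 'U' from pos 1. Output: "GUU"
Token 4: backref(off=2, len=4) (overlapping!). Copied 'UUUU' from pos 1. Output: "GUUUUUU"
Token 5: literal('Z'). Output: "GUUUUUUZ"

Answer: GUUUUUUZ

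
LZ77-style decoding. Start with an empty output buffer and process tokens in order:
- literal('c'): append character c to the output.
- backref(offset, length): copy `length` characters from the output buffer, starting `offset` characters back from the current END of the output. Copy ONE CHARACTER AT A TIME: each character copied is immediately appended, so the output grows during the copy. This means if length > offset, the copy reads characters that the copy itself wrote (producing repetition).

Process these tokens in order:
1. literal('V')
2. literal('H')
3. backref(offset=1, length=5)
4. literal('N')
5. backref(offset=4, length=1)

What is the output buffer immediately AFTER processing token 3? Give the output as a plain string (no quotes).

Answer: VHHHHHH

Derivation:
Token 1: literal('V'). Output: "V"
Token 2: literal('H'). Output: "VH"
Token 3: backref(off=1, len=5) (overlapping!). Copied 'HHHHH' from pos 1. Output: "VHHHHHH"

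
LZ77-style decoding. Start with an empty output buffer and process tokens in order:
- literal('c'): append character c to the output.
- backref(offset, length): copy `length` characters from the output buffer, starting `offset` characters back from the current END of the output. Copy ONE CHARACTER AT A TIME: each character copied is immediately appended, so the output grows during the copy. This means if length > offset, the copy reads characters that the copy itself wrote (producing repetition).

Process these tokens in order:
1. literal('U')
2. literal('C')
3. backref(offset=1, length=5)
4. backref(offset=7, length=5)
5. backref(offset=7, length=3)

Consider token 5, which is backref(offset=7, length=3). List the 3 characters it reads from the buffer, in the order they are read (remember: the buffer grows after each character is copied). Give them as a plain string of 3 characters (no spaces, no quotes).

Token 1: literal('U'). Output: "U"
Token 2: literal('C'). Output: "UC"
Token 3: backref(off=1, len=5) (overlapping!). Copied 'CCCCC' from pos 1. Output: "UCCCCCC"
Token 4: backref(off=7, len=5). Copied 'UCCCC' from pos 0. Output: "UCCCCCCUCCCC"
Token 5: backref(off=7, len=3). Buffer before: "UCCCCCCUCCCC" (len 12)
  byte 1: read out[5]='C', append. Buffer now: "UCCCCCCUCCCCC"
  byte 2: read out[6]='C', append. Buffer now: "UCCCCCCUCCCCCC"
  byte 3: read out[7]='U', append. Buffer now: "UCCCCCCUCCCCCCU"

Answer: CCU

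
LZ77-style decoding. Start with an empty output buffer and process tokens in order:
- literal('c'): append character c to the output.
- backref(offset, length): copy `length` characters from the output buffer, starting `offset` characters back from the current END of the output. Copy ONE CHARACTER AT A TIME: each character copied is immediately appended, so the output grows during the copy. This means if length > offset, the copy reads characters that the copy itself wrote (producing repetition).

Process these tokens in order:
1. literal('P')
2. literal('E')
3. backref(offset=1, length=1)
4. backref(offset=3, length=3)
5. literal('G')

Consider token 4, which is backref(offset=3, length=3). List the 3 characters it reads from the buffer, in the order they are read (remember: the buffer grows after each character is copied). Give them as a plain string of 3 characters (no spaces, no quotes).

Answer: PEE

Derivation:
Token 1: literal('P'). Output: "P"
Token 2: literal('E'). Output: "PE"
Token 3: backref(off=1, len=1). Copied 'E' from pos 1. Output: "PEE"
Token 4: backref(off=3, len=3). Buffer before: "PEE" (len 3)
  byte 1: read out[0]='P', append. Buffer now: "PEEP"
  byte 2: read out[1]='E', append. Buffer now: "PEEPE"
  byte 3: read out[2]='E', append. Buffer now: "PEEPEE"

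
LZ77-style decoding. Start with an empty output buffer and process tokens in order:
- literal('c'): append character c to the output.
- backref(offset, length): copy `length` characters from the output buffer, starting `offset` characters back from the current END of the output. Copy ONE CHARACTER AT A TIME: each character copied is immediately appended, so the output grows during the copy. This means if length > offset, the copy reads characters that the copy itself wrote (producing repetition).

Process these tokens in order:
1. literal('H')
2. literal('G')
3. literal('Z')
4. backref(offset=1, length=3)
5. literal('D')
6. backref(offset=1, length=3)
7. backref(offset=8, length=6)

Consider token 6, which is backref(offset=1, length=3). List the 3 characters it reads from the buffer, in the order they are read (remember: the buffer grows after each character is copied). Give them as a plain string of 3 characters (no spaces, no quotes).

Token 1: literal('H'). Output: "H"
Token 2: literal('G'). Output: "HG"
Token 3: literal('Z'). Output: "HGZ"
Token 4: backref(off=1, len=3) (overlapping!). Copied 'ZZZ' from pos 2. Output: "HGZZZZ"
Token 5: literal('D'). Output: "HGZZZZD"
Token 6: backref(off=1, len=3). Buffer before: "HGZZZZD" (len 7)
  byte 1: read out[6]='D', append. Buffer now: "HGZZZZDD"
  byte 2: read out[7]='D', append. Buffer now: "HGZZZZDDD"
  byte 3: read out[8]='D', append. Buffer now: "HGZZZZDDDD"

Answer: DDD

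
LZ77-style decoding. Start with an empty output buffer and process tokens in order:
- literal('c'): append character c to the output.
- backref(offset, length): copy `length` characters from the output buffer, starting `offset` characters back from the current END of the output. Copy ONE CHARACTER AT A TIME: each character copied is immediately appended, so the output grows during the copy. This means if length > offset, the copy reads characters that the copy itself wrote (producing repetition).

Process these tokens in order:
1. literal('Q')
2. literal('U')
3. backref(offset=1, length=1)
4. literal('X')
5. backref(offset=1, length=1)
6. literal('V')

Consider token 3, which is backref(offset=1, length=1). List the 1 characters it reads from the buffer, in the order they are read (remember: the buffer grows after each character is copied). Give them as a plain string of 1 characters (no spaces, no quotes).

Answer: U

Derivation:
Token 1: literal('Q'). Output: "Q"
Token 2: literal('U'). Output: "QU"
Token 3: backref(off=1, len=1). Buffer before: "QU" (len 2)
  byte 1: read out[1]='U', append. Buffer now: "QUU"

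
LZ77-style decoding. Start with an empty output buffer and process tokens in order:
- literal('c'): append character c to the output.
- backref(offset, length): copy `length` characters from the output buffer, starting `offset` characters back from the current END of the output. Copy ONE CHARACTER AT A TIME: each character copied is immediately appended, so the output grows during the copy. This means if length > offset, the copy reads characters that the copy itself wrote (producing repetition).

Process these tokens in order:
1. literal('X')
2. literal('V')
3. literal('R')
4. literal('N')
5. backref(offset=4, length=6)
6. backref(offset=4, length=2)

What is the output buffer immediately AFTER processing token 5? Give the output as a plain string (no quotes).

Answer: XVRNXVRNXV

Derivation:
Token 1: literal('X'). Output: "X"
Token 2: literal('V'). Output: "XV"
Token 3: literal('R'). Output: "XVR"
Token 4: literal('N'). Output: "XVRN"
Token 5: backref(off=4, len=6) (overlapping!). Copied 'XVRNXV' from pos 0. Output: "XVRNXVRNXV"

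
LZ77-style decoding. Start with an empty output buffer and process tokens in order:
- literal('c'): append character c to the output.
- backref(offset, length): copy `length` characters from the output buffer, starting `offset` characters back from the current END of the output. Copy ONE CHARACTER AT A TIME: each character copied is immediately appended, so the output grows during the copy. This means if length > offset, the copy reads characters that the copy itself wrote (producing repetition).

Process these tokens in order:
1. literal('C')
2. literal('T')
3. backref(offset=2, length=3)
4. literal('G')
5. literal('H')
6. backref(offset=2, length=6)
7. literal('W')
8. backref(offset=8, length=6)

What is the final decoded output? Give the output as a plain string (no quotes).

Answer: CTCTCGHGHGHGHWHGHGHG

Derivation:
Token 1: literal('C'). Output: "C"
Token 2: literal('T'). Output: "CT"
Token 3: backref(off=2, len=3) (overlapping!). Copied 'CTC' from pos 0. Output: "CTCTC"
Token 4: literal('G'). Output: "CTCTCG"
Token 5: literal('H'). Output: "CTCTCGH"
Token 6: backref(off=2, len=6) (overlapping!). Copied 'GHGHGH' from pos 5. Output: "CTCTCGHGHGHGH"
Token 7: literal('W'). Output: "CTCTCGHGHGHGHW"
Token 8: backref(off=8, len=6). Copied 'HGHGHG' from pos 6. Output: "CTCTCGHGHGHGHWHGHGHG"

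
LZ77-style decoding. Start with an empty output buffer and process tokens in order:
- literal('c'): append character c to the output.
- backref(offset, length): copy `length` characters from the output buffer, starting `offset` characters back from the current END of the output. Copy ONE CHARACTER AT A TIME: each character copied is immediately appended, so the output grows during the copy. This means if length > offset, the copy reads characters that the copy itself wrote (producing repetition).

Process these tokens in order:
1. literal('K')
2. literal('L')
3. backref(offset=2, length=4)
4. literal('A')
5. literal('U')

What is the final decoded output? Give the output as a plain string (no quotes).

Answer: KLKLKLAU

Derivation:
Token 1: literal('K'). Output: "K"
Token 2: literal('L'). Output: "KL"
Token 3: backref(off=2, len=4) (overlapping!). Copied 'KLKL' from pos 0. Output: "KLKLKL"
Token 4: literal('A'). Output: "KLKLKLA"
Token 5: literal('U'). Output: "KLKLKLAU"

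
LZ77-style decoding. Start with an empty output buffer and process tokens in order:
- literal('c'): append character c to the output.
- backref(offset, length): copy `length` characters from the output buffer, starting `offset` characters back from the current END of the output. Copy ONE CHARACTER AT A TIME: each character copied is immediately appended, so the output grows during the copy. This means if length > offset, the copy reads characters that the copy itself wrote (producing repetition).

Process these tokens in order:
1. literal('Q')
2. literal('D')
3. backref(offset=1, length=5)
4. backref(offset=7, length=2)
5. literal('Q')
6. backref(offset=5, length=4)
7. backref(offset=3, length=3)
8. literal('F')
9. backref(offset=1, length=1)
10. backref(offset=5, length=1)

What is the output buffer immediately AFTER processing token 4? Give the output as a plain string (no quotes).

Token 1: literal('Q'). Output: "Q"
Token 2: literal('D'). Output: "QD"
Token 3: backref(off=1, len=5) (overlapping!). Copied 'DDDDD' from pos 1. Output: "QDDDDDD"
Token 4: backref(off=7, len=2). Copied 'QD' from pos 0. Output: "QDDDDDDQD"

Answer: QDDDDDDQD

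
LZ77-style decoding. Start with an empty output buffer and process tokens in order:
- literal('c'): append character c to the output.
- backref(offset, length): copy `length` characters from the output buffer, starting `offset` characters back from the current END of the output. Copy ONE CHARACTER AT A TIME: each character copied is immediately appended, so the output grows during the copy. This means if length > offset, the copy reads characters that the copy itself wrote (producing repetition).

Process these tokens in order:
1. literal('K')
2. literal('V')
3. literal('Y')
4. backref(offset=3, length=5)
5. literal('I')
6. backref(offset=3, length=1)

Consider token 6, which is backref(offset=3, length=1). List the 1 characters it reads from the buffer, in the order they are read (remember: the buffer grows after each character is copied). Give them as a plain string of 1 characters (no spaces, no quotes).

Token 1: literal('K'). Output: "K"
Token 2: literal('V'). Output: "KV"
Token 3: literal('Y'). Output: "KVY"
Token 4: backref(off=3, len=5) (overlapping!). Copied 'KVYKV' from pos 0. Output: "KVYKVYKV"
Token 5: literal('I'). Output: "KVYKVYKVI"
Token 6: backref(off=3, len=1). Buffer before: "KVYKVYKVI" (len 9)
  byte 1: read out[6]='K', append. Buffer now: "KVYKVYKVIK"

Answer: K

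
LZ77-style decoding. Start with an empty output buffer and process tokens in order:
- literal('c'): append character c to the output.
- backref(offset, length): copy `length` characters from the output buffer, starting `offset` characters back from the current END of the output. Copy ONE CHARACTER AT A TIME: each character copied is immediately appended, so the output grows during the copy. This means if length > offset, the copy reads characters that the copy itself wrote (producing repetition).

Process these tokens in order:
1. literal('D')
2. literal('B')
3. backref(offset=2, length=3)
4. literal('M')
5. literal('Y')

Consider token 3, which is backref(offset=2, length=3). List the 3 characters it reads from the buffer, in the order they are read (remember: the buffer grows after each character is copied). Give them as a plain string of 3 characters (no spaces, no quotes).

Token 1: literal('D'). Output: "D"
Token 2: literal('B'). Output: "DB"
Token 3: backref(off=2, len=3). Buffer before: "DB" (len 2)
  byte 1: read out[0]='D', append. Buffer now: "DBD"
  byte 2: read out[1]='B', append. Buffer now: "DBDB"
  byte 3: read out[2]='D', append. Buffer now: "DBDBD"

Answer: DBD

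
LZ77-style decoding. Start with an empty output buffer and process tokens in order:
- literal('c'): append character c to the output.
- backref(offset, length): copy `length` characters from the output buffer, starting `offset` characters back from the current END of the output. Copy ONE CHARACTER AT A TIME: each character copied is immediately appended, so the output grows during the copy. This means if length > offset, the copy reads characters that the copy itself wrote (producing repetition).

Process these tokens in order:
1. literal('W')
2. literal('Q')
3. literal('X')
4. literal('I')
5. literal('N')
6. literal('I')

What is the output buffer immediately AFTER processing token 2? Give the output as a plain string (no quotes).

Token 1: literal('W'). Output: "W"
Token 2: literal('Q'). Output: "WQ"

Answer: WQ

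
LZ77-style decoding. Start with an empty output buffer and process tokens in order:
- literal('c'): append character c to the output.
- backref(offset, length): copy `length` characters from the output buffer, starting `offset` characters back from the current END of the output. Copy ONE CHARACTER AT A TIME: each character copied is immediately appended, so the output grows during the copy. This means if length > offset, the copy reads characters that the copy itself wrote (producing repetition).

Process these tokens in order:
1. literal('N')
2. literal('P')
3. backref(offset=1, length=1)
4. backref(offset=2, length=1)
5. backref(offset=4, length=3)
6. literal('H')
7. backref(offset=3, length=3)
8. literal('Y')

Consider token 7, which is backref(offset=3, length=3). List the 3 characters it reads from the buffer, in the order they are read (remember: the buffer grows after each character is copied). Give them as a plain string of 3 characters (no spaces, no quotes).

Token 1: literal('N'). Output: "N"
Token 2: literal('P'). Output: "NP"
Token 3: backref(off=1, len=1). Copied 'P' from pos 1. Output: "NPP"
Token 4: backref(off=2, len=1). Copied 'P' from pos 1. Output: "NPPP"
Token 5: backref(off=4, len=3). Copied 'NPP' from pos 0. Output: "NPPPNPP"
Token 6: literal('H'). Output: "NPPPNPPH"
Token 7: backref(off=3, len=3). Buffer before: "NPPPNPPH" (len 8)
  byte 1: read out[5]='P', append. Buffer now: "NPPPNPPHP"
  byte 2: read out[6]='P', append. Buffer now: "NPPPNPPHPP"
  byte 3: read out[7]='H', append. Buffer now: "NPPPNPPHPPH"

Answer: PPH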